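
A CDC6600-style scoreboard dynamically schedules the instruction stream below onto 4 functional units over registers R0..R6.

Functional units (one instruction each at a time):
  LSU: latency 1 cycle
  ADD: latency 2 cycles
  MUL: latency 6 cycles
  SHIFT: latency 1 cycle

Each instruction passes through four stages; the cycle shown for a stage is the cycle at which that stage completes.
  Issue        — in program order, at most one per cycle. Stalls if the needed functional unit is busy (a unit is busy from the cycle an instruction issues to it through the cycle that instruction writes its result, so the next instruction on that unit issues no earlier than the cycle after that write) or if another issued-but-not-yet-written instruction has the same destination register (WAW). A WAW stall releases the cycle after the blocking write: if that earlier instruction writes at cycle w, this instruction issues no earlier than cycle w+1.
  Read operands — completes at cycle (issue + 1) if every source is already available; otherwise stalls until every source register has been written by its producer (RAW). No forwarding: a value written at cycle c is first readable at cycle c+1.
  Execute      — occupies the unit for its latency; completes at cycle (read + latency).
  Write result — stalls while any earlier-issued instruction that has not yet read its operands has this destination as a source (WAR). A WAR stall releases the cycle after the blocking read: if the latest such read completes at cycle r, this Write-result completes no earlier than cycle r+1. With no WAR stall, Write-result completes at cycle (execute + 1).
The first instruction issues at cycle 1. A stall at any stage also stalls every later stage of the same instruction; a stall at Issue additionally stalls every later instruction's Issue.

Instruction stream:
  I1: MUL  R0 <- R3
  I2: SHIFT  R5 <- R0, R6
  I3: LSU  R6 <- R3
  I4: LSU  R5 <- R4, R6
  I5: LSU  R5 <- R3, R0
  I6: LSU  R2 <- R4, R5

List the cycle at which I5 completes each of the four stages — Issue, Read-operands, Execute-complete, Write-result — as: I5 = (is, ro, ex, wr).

t=1  issue I1 (MUL)
t=2  I1 read-ops | issue I2 (SHIFT)
t=3  issue I3 (LSU)
t=4  I3 read-ops
t=5  I3 finished on LSU
t=8  I1 finished on MUL
t=9  I1→R0
t=10  I2 read-ops
t=11  I2 finished on SHIFT | I3→R6
t=12  I2→R5
t=13  issue I4 (LSU)
t=14  I4 read-ops
t=15  I4 finished on LSU
t=16  I4→R5
t=17  issue I5 (LSU)
t=18  I5 read-ops
t=19  I5 finished on LSU
t=20  I5→R5
t=21  issue I6 (LSU)
t=22  I6 read-ops
t=23  I6 finished on LSU
t=24  I6→R2

I5 = (17, 18, 19, 20)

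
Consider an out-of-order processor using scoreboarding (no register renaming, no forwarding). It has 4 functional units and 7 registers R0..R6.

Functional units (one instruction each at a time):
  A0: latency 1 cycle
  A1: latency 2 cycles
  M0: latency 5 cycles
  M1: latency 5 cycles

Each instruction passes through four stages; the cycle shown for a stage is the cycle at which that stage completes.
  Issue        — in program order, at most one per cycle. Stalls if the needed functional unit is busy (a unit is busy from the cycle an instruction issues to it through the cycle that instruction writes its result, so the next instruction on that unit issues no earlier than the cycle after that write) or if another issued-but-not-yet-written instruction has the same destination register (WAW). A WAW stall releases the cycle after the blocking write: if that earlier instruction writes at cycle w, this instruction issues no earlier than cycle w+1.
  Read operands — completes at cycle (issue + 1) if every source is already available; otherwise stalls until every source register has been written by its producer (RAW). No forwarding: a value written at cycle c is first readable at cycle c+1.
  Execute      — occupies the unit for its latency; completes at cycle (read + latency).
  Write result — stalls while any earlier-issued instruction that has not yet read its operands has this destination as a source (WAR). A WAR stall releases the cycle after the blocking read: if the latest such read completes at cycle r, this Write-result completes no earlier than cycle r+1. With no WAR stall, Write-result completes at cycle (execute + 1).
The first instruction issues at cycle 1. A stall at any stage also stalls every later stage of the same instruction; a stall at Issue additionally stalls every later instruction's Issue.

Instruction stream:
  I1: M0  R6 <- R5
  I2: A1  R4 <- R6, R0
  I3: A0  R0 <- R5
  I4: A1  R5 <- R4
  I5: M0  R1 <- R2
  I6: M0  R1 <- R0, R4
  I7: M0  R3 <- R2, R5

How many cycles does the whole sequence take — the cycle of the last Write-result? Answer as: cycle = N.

cycle = 37

  I1 | 1 | 2 | 7 | 8
  I2 | 2 | 9 | 11 | 12   RAW R6: wait I1 write@8
  I3 | 3 | 4 | 5 | 10   WAR R0: wait I2 read@9
  I4 | 13 | 14 | 16 | 17   struct: A1 busy until I2 writes@12
  I5 | 14 | 15 | 20 | 21
  I6 | 22 | 23 | 28 | 29   struct: M0 busy until I5 writes@21
  I7 | 30 | 31 | 36 | 37   struct: M0 busy until I6 writes@29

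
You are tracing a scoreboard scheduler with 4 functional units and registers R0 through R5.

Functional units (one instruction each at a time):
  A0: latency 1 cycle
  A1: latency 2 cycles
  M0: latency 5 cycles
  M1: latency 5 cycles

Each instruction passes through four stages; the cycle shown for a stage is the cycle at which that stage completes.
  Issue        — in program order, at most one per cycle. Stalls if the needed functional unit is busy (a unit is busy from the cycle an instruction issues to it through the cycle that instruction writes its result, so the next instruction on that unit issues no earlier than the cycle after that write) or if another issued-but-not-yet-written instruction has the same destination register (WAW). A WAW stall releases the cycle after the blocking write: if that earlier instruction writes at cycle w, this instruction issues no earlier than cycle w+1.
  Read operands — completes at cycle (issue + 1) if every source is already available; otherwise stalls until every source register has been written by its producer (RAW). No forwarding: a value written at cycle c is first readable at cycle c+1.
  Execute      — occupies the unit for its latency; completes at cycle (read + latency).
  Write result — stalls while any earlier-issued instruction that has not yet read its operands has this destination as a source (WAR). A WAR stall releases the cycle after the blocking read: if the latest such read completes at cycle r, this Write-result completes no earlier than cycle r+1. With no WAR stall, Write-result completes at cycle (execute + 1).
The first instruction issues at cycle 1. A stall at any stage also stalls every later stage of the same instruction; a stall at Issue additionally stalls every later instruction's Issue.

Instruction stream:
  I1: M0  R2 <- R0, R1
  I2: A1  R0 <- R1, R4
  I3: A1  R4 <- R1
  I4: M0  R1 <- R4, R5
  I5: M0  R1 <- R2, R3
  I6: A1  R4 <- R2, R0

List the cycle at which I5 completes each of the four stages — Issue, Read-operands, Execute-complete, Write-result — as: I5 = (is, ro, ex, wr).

I5 = (19, 20, 25, 26)

I1 -> (1, 2, 7, 8)
I2 -> (2, 3, 5, 6)
I3 -> (7, 8, 10, 11)  // struct: A1 busy until I2 writes@6
I4 -> (9, 12, 17, 18)  // struct: M0 busy until I1 writes@8, RAW R4: wait I3 write@11
I5 -> (19, 20, 25, 26)  // struct: M0 busy until I4 writes@18
I6 -> (20, 21, 23, 24)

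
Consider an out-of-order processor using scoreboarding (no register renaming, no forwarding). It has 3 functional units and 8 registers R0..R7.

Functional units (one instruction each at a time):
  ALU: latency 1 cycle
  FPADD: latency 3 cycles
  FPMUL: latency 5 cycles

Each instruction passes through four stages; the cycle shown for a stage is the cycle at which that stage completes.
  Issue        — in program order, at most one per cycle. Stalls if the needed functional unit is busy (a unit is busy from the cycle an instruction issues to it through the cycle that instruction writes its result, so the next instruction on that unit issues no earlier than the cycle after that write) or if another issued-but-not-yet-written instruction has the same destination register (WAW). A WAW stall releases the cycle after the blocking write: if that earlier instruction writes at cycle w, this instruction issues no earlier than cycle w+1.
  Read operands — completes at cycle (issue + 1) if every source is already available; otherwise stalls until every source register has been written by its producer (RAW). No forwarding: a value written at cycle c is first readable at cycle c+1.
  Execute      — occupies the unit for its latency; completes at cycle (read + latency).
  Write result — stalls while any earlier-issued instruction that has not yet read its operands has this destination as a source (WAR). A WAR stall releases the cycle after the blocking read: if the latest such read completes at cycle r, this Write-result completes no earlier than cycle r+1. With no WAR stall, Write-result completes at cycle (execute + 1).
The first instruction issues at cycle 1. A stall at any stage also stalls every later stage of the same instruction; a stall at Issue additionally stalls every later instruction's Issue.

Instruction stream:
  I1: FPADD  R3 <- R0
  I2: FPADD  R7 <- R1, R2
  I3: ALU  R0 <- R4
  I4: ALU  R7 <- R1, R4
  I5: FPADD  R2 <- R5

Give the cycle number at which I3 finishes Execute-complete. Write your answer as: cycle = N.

cycle = 10

t=1  I1→FPADD
t=2  I1 RO
t=5  I1 EX
t=6  I1 WR R3
t=7  I2→FPADD
t=8  I2 RO; I3→ALU
t=9  I3 RO
t=10  I3 EX
t=11  I2 EX; I3 WR R0
t=12  I2 WR R7
t=13  I4→ALU
t=14  I4 RO; I5→FPADD
t=15  I4 EX; I5 RO
t=16  I4 WR R7
t=18  I5 EX
t=19  I5 WR R2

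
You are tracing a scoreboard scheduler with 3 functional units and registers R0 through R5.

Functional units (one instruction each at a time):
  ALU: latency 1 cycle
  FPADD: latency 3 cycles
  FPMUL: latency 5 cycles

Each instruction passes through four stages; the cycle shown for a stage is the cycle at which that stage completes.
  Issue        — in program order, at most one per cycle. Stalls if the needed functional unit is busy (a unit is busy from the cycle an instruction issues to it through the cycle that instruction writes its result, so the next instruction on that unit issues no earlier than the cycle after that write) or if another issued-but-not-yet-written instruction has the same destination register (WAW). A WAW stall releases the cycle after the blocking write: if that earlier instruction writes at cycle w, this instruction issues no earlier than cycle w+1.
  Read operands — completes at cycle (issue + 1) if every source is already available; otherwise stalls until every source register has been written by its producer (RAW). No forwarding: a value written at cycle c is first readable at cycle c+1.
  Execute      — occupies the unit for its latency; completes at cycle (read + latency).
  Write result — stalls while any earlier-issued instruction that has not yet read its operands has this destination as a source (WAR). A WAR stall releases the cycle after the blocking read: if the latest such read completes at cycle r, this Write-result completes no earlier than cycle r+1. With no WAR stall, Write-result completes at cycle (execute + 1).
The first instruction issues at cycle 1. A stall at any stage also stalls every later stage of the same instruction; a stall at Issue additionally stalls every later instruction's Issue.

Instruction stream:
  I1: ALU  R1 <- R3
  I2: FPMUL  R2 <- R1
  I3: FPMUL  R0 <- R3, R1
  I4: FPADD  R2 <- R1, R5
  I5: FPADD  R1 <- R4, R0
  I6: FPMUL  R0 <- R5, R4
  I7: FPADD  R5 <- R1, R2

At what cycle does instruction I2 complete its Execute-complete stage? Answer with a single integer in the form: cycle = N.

cycle = 10

[1] I1 dispatched to ALU
[2] I1 operands ready, I2 dispatched to FPMUL
[3] I1 complete
[4] R1←I1
[5] I2 operands ready
[10] I2 complete
[11] R2←I2
[12] I3 dispatched to FPMUL
[13] I3 operands ready, I4 dispatched to FPADD
[14] I4 operands ready
[17] I4 complete
[18] I3 complete, R2←I4
[19] R0←I3, I5 dispatched to FPADD
[20] I5 operands ready, I6 dispatched to FPMUL
[21] I6 operands ready
[23] I5 complete
[24] R1←I5
[25] I7 dispatched to FPADD
[26] I6 complete, I7 operands ready
[27] R0←I6
[29] I7 complete
[30] R5←I7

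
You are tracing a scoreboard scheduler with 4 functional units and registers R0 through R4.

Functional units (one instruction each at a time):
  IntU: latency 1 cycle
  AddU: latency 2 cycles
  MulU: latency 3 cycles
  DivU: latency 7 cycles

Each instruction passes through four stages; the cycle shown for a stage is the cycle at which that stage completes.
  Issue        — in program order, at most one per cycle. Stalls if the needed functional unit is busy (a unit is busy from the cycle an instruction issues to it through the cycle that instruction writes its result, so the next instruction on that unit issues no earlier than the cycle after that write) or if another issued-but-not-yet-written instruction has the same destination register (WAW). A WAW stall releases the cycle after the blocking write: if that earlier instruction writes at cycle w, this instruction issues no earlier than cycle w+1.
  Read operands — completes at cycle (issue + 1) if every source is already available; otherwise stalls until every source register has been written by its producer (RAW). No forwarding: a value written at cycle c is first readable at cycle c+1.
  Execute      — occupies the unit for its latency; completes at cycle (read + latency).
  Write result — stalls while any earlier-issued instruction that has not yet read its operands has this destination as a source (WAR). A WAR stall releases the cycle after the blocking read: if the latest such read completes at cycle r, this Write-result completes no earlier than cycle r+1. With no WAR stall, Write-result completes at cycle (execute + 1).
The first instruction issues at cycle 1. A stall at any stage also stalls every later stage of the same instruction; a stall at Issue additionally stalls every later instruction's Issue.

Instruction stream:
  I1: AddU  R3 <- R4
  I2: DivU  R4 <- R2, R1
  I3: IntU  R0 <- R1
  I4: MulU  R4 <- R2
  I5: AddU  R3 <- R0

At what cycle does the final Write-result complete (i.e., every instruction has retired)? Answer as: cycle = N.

I1: IS=1 RO=2 EX=4 WR=5
I2: IS=2 RO=3 EX=10 WR=11
I3: IS=3 RO=4 EX=5 WR=6
I4: IS=12 RO=13 EX=16 WR=17  [WAW R4: wait I2 write@11]
I5: IS=13 RO=14 EX=16 WR=17

cycle = 17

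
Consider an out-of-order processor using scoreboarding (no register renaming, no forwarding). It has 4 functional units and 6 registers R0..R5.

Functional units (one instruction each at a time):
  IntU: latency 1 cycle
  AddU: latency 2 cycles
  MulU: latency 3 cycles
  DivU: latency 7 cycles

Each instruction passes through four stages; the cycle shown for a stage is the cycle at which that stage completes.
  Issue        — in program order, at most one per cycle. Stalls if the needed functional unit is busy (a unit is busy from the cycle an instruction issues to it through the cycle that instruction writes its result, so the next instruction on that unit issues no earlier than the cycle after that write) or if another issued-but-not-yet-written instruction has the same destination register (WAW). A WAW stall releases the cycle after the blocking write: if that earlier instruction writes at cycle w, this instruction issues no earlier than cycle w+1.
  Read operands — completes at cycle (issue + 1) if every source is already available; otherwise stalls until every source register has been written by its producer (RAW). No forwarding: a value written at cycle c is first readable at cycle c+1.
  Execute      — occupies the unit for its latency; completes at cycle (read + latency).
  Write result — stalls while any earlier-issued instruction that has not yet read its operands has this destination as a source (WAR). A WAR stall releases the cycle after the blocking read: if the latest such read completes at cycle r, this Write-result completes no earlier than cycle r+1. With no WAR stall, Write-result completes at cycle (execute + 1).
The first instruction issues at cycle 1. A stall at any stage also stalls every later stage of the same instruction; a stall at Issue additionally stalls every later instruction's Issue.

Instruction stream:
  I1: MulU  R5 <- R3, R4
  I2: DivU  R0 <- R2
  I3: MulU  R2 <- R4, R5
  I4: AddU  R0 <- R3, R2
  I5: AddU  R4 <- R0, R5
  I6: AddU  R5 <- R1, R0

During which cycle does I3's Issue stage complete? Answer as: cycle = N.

  I1 | 1 | 2 | 5 | 6
  I2 | 2 | 3 | 10 | 11
  I3 | 7 | 8 | 11 | 12   struct: MulU busy until I1 writes@6
  I4 | 12 | 13 | 15 | 16   WAW R0: wait I2 write@11
  I5 | 17 | 18 | 20 | 21   struct: AddU busy until I4 writes@16
  I6 | 22 | 23 | 25 | 26   struct: AddU busy until I5 writes@21

cycle = 7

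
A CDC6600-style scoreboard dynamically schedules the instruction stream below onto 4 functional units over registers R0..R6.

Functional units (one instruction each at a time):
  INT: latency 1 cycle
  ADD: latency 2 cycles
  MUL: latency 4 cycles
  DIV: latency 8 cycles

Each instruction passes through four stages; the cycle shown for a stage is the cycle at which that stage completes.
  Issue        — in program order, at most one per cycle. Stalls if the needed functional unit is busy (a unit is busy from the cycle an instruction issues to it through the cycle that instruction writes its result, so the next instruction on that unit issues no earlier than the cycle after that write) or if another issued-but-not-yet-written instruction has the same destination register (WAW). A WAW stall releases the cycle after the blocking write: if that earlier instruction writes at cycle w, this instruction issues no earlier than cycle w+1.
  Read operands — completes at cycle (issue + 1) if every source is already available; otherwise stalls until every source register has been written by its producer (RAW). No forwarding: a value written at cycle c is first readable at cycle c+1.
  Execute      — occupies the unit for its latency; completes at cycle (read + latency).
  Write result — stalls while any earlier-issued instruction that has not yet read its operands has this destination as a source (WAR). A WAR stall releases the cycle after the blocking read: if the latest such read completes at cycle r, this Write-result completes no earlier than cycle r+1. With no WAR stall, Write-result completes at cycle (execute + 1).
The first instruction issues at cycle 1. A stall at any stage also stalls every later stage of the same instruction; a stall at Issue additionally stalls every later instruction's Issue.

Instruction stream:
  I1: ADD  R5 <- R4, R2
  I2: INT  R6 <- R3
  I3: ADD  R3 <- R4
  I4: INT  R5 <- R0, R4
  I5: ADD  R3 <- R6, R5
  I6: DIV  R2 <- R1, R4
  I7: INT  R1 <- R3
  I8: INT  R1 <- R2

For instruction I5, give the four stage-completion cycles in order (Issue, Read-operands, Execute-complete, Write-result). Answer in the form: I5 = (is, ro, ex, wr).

I5 = (11, 12, 14, 15)

I1  is:1  ro:2  ex:4  wr:5
I2  is:2  ro:3  ex:4  wr:5
I3  is:6  ro:7  ex:9  wr:10  — struct: ADD busy until I1 writes@5
I4  is:7  ro:8  ex:9  wr:10
I5  is:11  ro:12  ex:14  wr:15  — struct: ADD busy until I3 writes@10
I6  is:12  ro:13  ex:21  wr:22
I7  is:13  ro:16  ex:17  wr:18  — RAW R3: wait I5 write@15
I8  is:19  ro:23  ex:24  wr:25  — struct: INT busy until I7 writes@18, RAW R2: wait I6 write@22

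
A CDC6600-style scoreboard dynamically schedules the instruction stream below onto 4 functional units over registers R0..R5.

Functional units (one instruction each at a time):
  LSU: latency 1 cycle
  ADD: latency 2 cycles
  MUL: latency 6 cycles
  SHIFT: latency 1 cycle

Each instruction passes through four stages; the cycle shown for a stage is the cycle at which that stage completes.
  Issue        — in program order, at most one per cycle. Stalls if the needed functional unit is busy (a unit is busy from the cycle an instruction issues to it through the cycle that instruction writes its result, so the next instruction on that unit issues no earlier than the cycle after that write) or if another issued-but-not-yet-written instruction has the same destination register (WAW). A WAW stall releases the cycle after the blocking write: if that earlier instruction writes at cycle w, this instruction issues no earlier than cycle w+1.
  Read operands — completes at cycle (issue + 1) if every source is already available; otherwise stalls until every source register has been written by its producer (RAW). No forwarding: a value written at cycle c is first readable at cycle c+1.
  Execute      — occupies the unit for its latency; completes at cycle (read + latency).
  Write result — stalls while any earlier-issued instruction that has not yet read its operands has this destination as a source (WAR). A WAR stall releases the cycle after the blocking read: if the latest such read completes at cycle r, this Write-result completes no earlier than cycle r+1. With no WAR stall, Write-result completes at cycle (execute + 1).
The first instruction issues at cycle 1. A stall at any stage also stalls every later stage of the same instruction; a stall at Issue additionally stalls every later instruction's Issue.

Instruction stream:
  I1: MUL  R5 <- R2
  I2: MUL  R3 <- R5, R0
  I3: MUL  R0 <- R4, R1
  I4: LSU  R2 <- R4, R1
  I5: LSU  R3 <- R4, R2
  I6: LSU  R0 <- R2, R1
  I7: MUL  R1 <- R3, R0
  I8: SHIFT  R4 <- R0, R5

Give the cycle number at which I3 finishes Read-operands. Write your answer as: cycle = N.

t=1  I1 dispatched to MUL
t=2  I1 operands ready
t=8  I1 complete
t=9  R5←I1
t=10  I2 dispatched to MUL
t=11  I2 operands ready
t=17  I2 complete
t=18  R3←I2
t=19  I3 dispatched to MUL
t=20  I3 operands ready | I4 dispatched to LSU
t=21  I4 operands ready
t=22  I4 complete
t=23  R2←I4
t=24  I5 dispatched to LSU
t=25  I5 operands ready
t=26  I3 complete | I5 complete
t=27  R0←I3 | R3←I5
t=28  I6 dispatched to LSU
t=29  I6 operands ready | I7 dispatched to MUL
t=30  I6 complete | I8 dispatched to SHIFT
t=31  R0←I6
t=32  I7 operands ready | I8 operands ready
t=33  I8 complete
t=34  R4←I8
t=38  I7 complete
t=39  R1←I7

cycle = 20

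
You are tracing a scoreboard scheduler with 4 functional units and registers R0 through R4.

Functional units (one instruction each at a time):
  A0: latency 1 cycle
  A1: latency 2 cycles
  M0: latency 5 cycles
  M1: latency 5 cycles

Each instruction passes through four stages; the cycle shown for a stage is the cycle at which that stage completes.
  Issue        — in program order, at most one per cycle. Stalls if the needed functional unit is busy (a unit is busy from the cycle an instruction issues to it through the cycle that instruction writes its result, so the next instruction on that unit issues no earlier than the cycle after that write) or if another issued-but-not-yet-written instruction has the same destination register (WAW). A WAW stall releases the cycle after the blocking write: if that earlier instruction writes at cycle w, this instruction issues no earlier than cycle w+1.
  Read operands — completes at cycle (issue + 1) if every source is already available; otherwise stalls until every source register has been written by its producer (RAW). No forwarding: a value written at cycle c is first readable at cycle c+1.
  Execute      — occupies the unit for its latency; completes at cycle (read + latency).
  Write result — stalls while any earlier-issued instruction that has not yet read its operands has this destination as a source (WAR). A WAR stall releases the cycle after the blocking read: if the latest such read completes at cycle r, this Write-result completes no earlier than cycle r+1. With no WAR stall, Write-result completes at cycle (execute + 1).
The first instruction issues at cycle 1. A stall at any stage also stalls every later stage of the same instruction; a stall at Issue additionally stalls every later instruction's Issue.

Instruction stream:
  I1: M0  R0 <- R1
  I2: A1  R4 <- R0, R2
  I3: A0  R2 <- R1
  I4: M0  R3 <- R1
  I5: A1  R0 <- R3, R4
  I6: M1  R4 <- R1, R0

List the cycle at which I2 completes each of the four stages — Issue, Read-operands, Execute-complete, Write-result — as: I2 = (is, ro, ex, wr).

[I1] 1/2/7/8
[I2] 2/9/11/12  (RAW R0: wait I1 write@8)
[I3] 3/4/5/10  (WAR R2: wait I2 read@9)
[I4] 9/10/15/16  (struct: M0 busy until I1 writes@8)
[I5] 13/17/19/20  (struct: A1 busy until I2 writes@12; RAW R3: wait I4 write@16)
[I6] 14/21/26/27  (RAW R0: wait I5 write@20)

I2 = (2, 9, 11, 12)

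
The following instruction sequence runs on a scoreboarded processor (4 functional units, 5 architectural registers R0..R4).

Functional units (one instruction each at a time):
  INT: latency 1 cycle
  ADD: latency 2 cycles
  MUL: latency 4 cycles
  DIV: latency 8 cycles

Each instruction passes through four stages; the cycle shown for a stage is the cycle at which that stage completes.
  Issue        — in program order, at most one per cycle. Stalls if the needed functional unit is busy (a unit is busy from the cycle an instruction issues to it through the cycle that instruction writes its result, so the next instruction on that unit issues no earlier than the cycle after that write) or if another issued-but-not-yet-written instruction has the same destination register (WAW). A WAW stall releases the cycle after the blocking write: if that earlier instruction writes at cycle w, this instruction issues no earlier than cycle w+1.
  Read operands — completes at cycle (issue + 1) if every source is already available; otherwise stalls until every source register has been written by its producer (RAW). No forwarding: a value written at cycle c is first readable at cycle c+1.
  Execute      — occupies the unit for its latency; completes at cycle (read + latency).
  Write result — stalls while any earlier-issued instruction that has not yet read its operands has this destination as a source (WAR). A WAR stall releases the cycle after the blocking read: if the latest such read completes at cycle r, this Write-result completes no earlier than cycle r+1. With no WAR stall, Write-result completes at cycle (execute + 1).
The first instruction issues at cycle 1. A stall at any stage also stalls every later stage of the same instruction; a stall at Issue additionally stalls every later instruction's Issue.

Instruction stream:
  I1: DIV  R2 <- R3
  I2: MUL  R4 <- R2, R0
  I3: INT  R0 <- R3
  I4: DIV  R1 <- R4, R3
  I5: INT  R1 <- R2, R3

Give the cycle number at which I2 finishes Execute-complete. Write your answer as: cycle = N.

[I1] 1/2/10/11
[I2] 2/12/16/17  (RAW R2: wait I1 write@11)
[I3] 3/4/5/13  (WAR R0: wait I2 read@12)
[I4] 12/18/26/27  (struct: DIV busy until I1 writes@11; RAW R4: wait I2 write@17)
[I5] 28/29/30/31  (WAW R1: wait I4 write@27)

cycle = 16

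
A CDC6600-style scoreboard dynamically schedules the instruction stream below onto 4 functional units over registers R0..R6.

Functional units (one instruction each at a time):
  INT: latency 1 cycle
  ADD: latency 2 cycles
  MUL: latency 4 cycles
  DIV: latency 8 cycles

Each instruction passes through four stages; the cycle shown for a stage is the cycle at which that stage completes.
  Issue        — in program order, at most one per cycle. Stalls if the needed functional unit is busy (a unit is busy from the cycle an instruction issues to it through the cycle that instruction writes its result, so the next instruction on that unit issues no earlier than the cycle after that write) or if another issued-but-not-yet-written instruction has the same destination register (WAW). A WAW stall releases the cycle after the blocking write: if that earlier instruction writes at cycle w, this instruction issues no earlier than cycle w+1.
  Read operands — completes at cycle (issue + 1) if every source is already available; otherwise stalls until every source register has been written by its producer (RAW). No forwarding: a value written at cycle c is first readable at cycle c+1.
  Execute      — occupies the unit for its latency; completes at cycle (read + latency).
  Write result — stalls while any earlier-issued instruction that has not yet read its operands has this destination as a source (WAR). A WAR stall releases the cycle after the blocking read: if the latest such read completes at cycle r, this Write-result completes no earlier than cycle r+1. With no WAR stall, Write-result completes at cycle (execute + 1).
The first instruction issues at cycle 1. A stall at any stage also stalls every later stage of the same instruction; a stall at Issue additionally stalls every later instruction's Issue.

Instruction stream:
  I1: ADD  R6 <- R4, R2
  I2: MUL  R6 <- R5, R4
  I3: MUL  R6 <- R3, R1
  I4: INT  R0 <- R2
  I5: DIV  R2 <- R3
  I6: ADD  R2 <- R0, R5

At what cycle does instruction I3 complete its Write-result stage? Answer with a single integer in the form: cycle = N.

I1: IS=1 RO=2 EX=4 WR=5
I2: IS=6 RO=7 EX=11 WR=12  [WAW R6: wait I1 write@5]
I3: IS=13 RO=14 EX=18 WR=19  [struct: MUL busy until I2 writes@12]
I4: IS=14 RO=15 EX=16 WR=17
I5: IS=15 RO=16 EX=24 WR=25
I6: IS=26 RO=27 EX=29 WR=30  [WAW R2: wait I5 write@25]

cycle = 19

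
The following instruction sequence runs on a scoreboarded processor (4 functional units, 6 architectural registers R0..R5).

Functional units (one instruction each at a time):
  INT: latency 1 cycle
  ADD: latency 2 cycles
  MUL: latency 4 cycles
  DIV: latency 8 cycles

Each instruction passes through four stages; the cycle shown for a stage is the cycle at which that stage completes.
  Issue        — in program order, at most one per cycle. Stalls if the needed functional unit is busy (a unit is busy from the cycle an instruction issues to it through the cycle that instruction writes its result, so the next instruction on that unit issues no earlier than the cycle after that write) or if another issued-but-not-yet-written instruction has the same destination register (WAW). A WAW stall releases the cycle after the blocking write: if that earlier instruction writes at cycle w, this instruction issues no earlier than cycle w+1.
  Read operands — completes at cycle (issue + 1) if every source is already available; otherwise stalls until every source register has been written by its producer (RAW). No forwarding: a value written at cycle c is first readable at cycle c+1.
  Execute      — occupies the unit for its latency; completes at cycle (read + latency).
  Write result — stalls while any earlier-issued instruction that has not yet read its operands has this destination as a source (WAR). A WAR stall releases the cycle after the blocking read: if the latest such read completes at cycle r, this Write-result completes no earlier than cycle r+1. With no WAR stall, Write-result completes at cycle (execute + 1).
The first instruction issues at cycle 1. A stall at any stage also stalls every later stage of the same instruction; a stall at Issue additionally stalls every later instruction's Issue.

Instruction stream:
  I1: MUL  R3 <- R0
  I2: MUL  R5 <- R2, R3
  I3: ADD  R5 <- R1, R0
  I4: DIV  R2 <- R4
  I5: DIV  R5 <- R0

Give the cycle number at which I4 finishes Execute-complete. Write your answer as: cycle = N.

cycle = 25

I1 -> (1, 2, 6, 7)
I2 -> (8, 9, 13, 14)  // struct: MUL busy until I1 writes@7
I3 -> (15, 16, 18, 19)  // WAW R5: wait I2 write@14
I4 -> (16, 17, 25, 26)
I5 -> (27, 28, 36, 37)  // struct: DIV busy until I4 writes@26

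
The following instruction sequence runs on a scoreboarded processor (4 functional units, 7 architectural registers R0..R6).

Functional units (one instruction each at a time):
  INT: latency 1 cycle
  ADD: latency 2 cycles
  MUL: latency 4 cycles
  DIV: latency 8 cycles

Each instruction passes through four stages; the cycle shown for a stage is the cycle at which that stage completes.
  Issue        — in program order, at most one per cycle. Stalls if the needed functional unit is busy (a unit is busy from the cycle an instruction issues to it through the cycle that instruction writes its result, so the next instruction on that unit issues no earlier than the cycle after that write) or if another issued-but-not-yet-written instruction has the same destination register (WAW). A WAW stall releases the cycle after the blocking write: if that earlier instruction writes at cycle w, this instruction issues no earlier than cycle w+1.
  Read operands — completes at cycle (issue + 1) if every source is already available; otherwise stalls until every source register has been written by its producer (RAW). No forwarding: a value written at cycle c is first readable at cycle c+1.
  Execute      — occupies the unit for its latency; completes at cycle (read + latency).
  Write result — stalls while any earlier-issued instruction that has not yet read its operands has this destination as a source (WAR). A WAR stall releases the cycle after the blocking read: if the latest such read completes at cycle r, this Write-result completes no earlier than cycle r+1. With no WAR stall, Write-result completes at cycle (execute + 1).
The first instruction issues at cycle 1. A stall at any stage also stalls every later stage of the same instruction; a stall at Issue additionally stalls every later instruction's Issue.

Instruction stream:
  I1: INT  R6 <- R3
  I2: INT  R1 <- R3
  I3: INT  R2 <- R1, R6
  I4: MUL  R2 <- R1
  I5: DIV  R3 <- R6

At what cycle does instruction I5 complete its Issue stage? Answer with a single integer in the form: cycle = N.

cycle = 14

I1  is:1  ro:2  ex:3  wr:4
I2  is:5  ro:6  ex:7  wr:8  — struct: INT busy until I1 writes@4
I3  is:9  ro:10  ex:11  wr:12  — struct: INT busy until I2 writes@8
I4  is:13  ro:14  ex:18  wr:19  — WAW R2: wait I3 write@12
I5  is:14  ro:15  ex:23  wr:24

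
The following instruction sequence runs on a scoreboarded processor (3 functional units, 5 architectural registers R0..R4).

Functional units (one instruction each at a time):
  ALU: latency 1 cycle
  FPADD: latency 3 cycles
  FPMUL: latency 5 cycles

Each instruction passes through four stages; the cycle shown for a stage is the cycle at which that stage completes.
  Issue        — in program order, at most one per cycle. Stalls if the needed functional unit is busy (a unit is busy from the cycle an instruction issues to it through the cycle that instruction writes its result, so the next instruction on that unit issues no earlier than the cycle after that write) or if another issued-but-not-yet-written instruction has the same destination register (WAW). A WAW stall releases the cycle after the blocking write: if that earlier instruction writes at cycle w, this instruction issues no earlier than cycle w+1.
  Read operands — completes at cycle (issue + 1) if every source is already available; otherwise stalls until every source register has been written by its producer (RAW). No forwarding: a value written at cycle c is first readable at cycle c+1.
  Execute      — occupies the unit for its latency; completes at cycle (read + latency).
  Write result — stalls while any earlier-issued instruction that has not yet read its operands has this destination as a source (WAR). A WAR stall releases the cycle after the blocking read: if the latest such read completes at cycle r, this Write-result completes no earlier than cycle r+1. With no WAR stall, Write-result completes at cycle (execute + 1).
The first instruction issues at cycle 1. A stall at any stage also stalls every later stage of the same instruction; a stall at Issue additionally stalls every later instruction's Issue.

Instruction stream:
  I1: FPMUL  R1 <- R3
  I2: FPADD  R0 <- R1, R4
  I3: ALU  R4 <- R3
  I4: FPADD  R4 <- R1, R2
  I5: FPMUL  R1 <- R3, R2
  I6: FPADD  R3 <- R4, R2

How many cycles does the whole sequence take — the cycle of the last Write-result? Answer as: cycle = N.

cycle = 25

1) issue 1, read 2, done 7, write 8
2) issue 2, read 9, done 12, write 13  <RAW R1: wait I1 write@8>
3) issue 3, read 4, done 5, write 10  <WAR R4: wait I2 read@9>
4) issue 14, read 15, done 18, write 19  <struct: FPADD busy until I2 writes@13>
5) issue 15, read 16, done 21, write 22
6) issue 20, read 21, done 24, write 25  <struct: FPADD busy until I4 writes@19>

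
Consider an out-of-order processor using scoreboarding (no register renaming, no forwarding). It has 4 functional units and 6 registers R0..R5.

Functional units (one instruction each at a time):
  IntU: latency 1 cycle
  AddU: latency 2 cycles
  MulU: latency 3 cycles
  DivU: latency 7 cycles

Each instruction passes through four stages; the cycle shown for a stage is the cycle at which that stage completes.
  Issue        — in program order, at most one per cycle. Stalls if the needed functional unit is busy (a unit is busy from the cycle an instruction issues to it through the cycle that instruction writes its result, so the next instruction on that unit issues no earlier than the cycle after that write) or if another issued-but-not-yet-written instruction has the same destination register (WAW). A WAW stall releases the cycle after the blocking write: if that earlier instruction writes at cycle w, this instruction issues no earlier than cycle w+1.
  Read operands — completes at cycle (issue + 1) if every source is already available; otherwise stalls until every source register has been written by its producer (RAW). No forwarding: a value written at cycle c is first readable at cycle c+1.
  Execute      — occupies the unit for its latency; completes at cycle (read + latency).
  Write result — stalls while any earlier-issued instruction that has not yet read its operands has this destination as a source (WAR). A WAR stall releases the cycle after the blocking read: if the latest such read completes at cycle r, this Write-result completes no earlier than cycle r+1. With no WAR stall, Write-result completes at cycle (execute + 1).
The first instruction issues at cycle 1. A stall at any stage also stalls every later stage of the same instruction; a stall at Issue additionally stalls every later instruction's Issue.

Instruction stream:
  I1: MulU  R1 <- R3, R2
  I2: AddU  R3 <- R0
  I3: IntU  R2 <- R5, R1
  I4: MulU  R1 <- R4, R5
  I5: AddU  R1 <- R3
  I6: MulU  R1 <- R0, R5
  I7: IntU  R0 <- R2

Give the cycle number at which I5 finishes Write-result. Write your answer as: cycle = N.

I1 -> (1, 2, 5, 6)
I2 -> (2, 3, 5, 6)
I3 -> (3, 7, 8, 9)  // RAW R1: wait I1 write@6
I4 -> (7, 8, 11, 12)  // struct: MulU busy until I1 writes@6
I5 -> (13, 14, 16, 17)  // WAW R1: wait I4 write@12
I6 -> (18, 19, 22, 23)  // WAW R1: wait I5 write@17
I7 -> (19, 20, 21, 22)

cycle = 17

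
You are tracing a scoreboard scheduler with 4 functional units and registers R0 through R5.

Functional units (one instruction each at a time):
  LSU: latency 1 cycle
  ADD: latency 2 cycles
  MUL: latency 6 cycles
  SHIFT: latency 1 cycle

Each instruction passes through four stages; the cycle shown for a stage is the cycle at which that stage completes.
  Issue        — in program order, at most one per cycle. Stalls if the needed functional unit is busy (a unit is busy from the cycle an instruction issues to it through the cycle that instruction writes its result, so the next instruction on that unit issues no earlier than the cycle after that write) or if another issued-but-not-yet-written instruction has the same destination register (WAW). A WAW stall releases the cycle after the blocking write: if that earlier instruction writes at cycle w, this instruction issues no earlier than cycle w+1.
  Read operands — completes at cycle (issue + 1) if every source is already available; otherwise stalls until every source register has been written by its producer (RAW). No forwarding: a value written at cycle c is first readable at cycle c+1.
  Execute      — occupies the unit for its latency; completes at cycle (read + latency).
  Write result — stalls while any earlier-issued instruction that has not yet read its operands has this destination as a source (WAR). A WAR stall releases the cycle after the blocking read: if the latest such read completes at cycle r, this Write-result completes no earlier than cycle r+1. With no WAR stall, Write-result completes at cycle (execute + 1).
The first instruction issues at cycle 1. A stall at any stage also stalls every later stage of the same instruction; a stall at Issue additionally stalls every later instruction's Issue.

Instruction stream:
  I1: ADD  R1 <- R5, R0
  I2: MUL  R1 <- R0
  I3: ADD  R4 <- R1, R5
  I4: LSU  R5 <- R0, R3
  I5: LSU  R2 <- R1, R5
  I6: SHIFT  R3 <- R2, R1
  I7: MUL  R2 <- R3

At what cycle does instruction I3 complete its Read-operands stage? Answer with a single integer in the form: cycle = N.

cycle = 15

  I1 | 1 | 2 | 4 | 5
  I2 | 6 | 7 | 13 | 14   WAW R1: wait I1 write@5
  I3 | 7 | 15 | 17 | 18   RAW R1: wait I2 write@14
  I4 | 8 | 9 | 10 | 16   WAR R5: wait I3 read@15
  I5 | 17 | 18 | 19 | 20   struct: LSU busy until I4 writes@16
  I6 | 18 | 21 | 22 | 23   RAW R2: wait I5 write@20
  I7 | 21 | 24 | 30 | 31   WAW R2: wait I5 write@20 · RAW R3: wait I6 write@23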